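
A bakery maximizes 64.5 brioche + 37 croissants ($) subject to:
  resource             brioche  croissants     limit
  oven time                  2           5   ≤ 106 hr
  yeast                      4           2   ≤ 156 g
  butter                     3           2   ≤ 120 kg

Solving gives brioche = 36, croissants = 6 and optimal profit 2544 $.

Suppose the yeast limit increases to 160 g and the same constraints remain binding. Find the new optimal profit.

2580

Binding: yeast and butter. Non-binding: oven time (4 unused).
Slack constraints have shadow price 0 (complementary slackness).
Dual feasibility on the basic columns requires 4·y_yeast + 3·y_butter = 64.5, 2·y_yeast + 2·y_butter = 37.
This yields shadow prices y_yeast = 9, y_butter = 9.5.
Δz = y_yeast·Δb = 9 × (4) = 36, so new z* = 2544 + 36 = 2580.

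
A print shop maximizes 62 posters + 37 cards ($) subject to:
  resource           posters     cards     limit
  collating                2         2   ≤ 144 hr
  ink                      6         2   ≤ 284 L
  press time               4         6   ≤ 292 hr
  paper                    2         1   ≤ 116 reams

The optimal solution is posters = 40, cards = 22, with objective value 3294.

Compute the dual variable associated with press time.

At the optimum: collating uses 124 of 144 (slack = 20); ink uses 284 of 284 (binding); press time uses 292 of 292 (binding); paper uses 102 of 116 (slack = 14).
Since collating, paper are not tight, their duals are 0.
The binding rows give the dual system: 6·y_ink + 4·y_press time = 62 and 2·y_ink + 6·y_press time = 37.
This yields shadow prices y_ink = 8, y_press time = 3.5.
Shadow price of press time = 3.5.

3.5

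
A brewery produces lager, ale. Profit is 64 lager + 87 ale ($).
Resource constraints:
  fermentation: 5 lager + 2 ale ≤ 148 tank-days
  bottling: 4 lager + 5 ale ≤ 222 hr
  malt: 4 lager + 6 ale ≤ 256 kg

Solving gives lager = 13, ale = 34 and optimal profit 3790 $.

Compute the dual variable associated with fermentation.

0

At the optimum: fermentation uses 133 of 148 (slack = 15); bottling uses 222 of 222 (binding); malt uses 256 of 256 (binding).
By complementary slackness, y = 0 for the non-binding constraint.
The binding rows give the dual system: 4·y_bottling + 4·y_malt = 64 and 5·y_bottling + 6·y_malt = 87.
Solving: y_bottling = 9, y_malt = 7.
Shadow price of fermentation = 0.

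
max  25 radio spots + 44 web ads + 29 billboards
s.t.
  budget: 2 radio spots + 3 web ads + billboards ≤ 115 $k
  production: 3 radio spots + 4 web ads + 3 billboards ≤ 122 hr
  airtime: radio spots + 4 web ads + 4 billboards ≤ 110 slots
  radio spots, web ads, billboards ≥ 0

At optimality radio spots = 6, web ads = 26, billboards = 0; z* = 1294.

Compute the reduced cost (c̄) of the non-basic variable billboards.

Check each constraint at x*: budget 90/115 (slack 25); production 122/122 (tight); airtime 110/110 (tight).
Since budget is not tight, its dual is 0.
The binding rows give the dual system: 3·y_production + 1·y_airtime = 25 and 4·y_production + 4·y_airtime = 44.
Solving: y_production = 7, y_airtime = 4.
Reduced cost of billboards: c₃ − yᵀa₃ = 29 − (7·3 + 4·4) = 29 − 37 = -8.

-8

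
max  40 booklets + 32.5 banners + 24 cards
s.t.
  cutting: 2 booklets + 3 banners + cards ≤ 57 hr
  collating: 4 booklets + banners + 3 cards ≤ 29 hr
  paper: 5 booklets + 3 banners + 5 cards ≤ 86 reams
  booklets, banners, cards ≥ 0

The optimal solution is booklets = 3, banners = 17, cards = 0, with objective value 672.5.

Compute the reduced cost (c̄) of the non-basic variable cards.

At the optimum: cutting uses 57 of 57 (binding); collating uses 29 of 29 (binding); paper uses 66 of 86 (slack = 20).
By complementary slackness, y = 0 for the non-binding constraint.
The binding rows give the dual system: 2·y_cutting + 4·y_collating = 40 and 3·y_cutting + 1·y_collating = 32.5.
Solving: y_cutting = 9, y_collating = 5.5.
Reduced cost of cards: c₃ − yᵀa₃ = 24 − (9·1 + 5.5·3) = 24 − 25.5 = -1.5.

-1.5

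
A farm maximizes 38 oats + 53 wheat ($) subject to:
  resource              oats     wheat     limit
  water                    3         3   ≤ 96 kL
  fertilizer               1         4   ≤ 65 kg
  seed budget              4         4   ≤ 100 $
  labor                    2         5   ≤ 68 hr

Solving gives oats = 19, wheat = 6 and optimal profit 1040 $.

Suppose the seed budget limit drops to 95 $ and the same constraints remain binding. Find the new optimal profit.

1005

At the optimum: water uses 75 of 96 (slack = 21); fertilizer uses 43 of 65 (slack = 22); seed budget uses 100 of 100 (binding); labor uses 68 of 68 (binding).
Since water, fertilizer are not tight, their duals are 0.
From A_Bᵀ y = c: 4·y_seed budget + 2·y_labor = 38; 4·y_seed budget + 5·y_labor = 53.
This yields shadow prices y_seed budget = 7, y_labor = 5.
Δz = y_seed budget·Δb = 7 × (-5) = -35, so new z* = 1040 − 35 = 1005.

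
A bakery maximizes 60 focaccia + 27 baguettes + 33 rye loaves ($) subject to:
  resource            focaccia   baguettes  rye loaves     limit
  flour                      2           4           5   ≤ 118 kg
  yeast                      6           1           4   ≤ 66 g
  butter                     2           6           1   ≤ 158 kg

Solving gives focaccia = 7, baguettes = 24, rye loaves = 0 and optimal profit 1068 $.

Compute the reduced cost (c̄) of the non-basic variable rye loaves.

At the optimum: flour uses 110 of 118 (slack = 8); yeast uses 66 of 66 (binding); butter uses 158 of 158 (binding).
Since flour is not tight, its dual is 0.
Dual feasibility on the basic columns requires 6·y_yeast + 2·y_butter = 60, 1·y_yeast + 6·y_butter = 27.
Solving: y_yeast = 9, y_butter = 3.
Reduced cost of rye loaves: c₃ − yᵀa₃ = 33 − (9·4 + 3·1) = 33 − 39 = -6.

-6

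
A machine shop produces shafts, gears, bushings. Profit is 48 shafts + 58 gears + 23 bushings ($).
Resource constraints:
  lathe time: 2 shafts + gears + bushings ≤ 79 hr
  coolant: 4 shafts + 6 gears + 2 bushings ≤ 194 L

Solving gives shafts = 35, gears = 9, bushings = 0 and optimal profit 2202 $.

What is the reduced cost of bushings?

Both lathe time and coolant are binding at x*.
Dual feasibility on the basic columns requires 2·y_lathe time + 4·y_coolant = 48, 1·y_lathe time + 6·y_coolant = 58.
→ y_lathe time = 7 and y_coolant = 8.5.
Reduced cost of bushings: c₃ − yᵀa₃ = 23 − (7·1 + 8.5·2) = 23 − 24 = -1.

-1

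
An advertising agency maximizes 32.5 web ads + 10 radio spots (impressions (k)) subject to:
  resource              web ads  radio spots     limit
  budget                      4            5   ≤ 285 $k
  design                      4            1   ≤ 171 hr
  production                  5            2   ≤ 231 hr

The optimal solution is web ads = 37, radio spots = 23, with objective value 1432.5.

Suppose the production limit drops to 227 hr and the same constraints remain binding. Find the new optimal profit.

Check each constraint at x*: budget 263/285 (slack 22); design 171/171 (tight); production 231/231 (tight).
Slack constraints have shadow price 0 (complementary slackness).
The binding rows give the dual system: 4·y_design + 5·y_production = 32.5 and 1·y_design + 2·y_production = 10.
→ y_design = 5 and y_production = 2.5.
Δz = y_production·Δb = 2.5 × (-4) = -10, so new z* = 1432.5 − 10 = 1422.5.

1422.5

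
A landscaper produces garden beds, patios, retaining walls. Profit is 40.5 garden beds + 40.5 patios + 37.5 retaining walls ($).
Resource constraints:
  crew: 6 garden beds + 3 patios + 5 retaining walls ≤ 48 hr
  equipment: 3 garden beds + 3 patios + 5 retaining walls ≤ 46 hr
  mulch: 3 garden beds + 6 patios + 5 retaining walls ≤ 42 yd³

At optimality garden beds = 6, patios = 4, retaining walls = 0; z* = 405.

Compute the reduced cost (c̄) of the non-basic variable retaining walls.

-7.5

Binding: crew and mulch. Non-binding: equipment (16 unused).
By complementary slackness, y = 0 for the non-binding constraint.
The binding rows give the dual system: 6·y_crew + 3·y_mulch = 40.5 and 3·y_crew + 6·y_mulch = 40.5.
Solving: y_crew = 4.5, y_mulch = 4.5.
Reduced cost of retaining walls: c₃ − yᵀa₃ = 37.5 − (4.5·5 + 4.5·5) = 37.5 − 45 = -7.5.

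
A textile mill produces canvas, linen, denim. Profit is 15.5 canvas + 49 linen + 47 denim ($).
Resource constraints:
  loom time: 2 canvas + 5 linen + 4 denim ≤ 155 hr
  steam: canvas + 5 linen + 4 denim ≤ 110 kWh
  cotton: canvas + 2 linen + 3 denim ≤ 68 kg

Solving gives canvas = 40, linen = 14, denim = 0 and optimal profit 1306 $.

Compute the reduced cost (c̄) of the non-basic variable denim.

Check each constraint at x*: loom time 150/155 (slack 5); steam 110/110 (tight); cotton 68/68 (tight).
By complementary slackness, y = 0 for the non-binding constraint.
From A_Bᵀ y = c: 1·y_steam + 1·y_cotton = 15.5; 5·y_steam + 2·y_cotton = 49.
→ y_steam = 6 and y_cotton = 9.5.
Reduced cost of denim: c₃ − yᵀa₃ = 47 − (6·4 + 9.5·3) = 47 − 52.5 = -5.5.

-5.5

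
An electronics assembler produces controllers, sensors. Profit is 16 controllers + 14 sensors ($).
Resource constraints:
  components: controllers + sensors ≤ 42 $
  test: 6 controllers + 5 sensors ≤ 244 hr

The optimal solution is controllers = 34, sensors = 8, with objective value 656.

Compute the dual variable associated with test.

Both components and test are binding at x*.
From A_Bᵀ y = c: 1·y_components + 6·y_test = 16; 1·y_components + 5·y_test = 14.
This yields shadow prices y_components = 4, y_test = 2.
Shadow price of test = 2.

2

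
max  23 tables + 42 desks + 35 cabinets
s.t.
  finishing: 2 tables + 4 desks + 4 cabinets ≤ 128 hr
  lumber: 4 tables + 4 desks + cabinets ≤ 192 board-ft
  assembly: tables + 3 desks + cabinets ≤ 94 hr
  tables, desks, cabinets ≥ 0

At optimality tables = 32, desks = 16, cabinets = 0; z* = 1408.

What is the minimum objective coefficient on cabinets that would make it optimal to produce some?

At the optimum: finishing uses 128 of 128 (binding); lumber uses 192 of 192 (binding); assembly uses 80 of 94 (slack = 14).
Slack constraints have shadow price 0 (complementary slackness).
Dual feasibility on the basic columns requires 2·y_finishing + 4·y_lumber = 23, 4·y_finishing + 4·y_lumber = 42.
→ y_finishing = 9.5 and y_lumber = 1.
cabinets enters the basis when its profit ≥ yᵀa₃ = 9.5·4 + 1·1 = 39.

39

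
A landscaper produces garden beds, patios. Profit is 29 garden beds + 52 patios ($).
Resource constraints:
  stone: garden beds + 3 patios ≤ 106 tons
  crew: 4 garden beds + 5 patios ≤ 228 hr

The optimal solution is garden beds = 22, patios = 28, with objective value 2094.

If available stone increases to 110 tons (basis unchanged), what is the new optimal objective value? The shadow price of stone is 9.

2130

Δb = 4, so new z* = 2094 + (9)·(4) = 2094 + 36 = 2130.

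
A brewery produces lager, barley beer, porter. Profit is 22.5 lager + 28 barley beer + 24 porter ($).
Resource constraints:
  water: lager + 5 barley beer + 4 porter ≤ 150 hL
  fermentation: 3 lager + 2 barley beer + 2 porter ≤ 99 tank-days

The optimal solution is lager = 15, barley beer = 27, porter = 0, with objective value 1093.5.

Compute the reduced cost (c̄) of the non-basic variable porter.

-1

Both water and fermentation are binding at x*.
From A_Bᵀ y = c: 1·y_water + 3·y_fermentation = 22.5; 5·y_water + 2·y_fermentation = 28.
Solving: y_water = 3, y_fermentation = 6.5.
Reduced cost of porter: c₃ − yᵀa₃ = 24 − (3·4 + 6.5·2) = 24 − 25 = -1.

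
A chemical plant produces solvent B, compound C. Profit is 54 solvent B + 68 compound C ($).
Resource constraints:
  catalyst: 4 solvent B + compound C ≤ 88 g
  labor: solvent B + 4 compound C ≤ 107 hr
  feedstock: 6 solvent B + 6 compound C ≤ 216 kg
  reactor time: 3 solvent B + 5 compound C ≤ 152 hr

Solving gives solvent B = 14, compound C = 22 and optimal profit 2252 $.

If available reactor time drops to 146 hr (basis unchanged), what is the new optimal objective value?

At the optimum: catalyst uses 78 of 88 (slack = 10); labor uses 102 of 107 (slack = 5); feedstock uses 216 of 216 (binding); reactor time uses 152 of 152 (binding).
Slack constraints have shadow price 0 (complementary slackness).
The binding rows give the dual system: 6·y_feedstock + 3·y_reactor time = 54 and 6·y_feedstock + 5·y_reactor time = 68.
This yields shadow prices y_feedstock = 5.5, y_reactor time = 7.
Δz = y_reactor time·Δb = 7 × (-6) = -42, so new z* = 2252 − 42 = 2210.

2210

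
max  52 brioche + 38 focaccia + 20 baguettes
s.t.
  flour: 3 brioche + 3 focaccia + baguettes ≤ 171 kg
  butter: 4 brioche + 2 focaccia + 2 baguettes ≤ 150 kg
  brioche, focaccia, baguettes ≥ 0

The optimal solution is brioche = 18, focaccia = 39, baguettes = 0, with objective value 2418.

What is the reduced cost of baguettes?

-2

Both flour and butter are binding at x*.
From A_Bᵀ y = c: 3·y_flour + 4·y_butter = 52; 3·y_flour + 2·y_butter = 38.
Solving: y_flour = 8, y_butter = 7.
Reduced cost of baguettes: c₃ − yᵀa₃ = 20 − (8·1 + 7·2) = 20 − 22 = -2.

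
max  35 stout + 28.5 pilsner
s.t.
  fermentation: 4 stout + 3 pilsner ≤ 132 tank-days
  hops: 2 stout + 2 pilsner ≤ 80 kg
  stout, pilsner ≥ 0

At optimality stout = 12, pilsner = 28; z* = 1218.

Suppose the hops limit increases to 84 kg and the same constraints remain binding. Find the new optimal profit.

Check each constraint at x*: fermentation 132/132 (tight); hops 80/80 (tight).
From A_Bᵀ y = c: 4·y_fermentation + 2·y_hops = 35; 3·y_fermentation + 2·y_hops = 28.5.
→ y_fermentation = 6.5 and y_hops = 4.5.
Δz = y_hops·Δb = 4.5 × (4) = 18, so new z* = 1218 + 18 = 1236.

1236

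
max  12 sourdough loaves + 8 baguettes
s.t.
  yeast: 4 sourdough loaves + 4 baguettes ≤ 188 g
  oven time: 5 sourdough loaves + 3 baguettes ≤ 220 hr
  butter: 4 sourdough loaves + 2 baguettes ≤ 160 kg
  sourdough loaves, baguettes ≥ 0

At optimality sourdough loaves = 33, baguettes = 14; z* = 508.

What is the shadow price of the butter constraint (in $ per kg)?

2

At the optimum: yeast uses 188 of 188 (binding); oven time uses 207 of 220 (slack = 13); butter uses 160 of 160 (binding).
Slack constraints have shadow price 0 (complementary slackness).
Dual feasibility on the basic columns requires 4·y_yeast + 4·y_butter = 12, 4·y_yeast + 2·y_butter = 8.
→ y_yeast = 1 and y_butter = 2.
Shadow price of butter = 2.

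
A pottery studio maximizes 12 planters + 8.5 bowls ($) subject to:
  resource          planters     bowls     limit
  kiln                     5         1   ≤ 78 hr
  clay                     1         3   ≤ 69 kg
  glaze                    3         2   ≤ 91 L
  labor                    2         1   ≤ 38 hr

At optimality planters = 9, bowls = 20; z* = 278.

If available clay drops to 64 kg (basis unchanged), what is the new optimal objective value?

At the optimum: kiln uses 65 of 78 (slack = 13); clay uses 69 of 69 (binding); glaze uses 67 of 91 (slack = 24); labor uses 38 of 38 (binding).
Slack constraints have shadow price 0 (complementary slackness).
Dual feasibility on the basic columns requires 1·y_clay + 2·y_labor = 12, 3·y_clay + 1·y_labor = 8.5.
Solving: y_clay = 1, y_labor = 5.5.
Δz = y_clay·Δb = 1 × (-5) = -5, so new z* = 278 − 5 = 273.

273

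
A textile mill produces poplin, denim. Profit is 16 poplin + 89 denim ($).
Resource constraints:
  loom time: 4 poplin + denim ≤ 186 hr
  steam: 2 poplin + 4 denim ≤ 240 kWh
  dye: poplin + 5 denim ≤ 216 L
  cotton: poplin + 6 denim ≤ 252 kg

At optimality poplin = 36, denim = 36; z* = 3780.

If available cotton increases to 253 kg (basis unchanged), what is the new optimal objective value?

Check each constraint at x*: loom time 180/186 (slack 6); steam 216/240 (slack 24); dye 216/216 (tight); cotton 252/252 (tight).
By complementary slackness, y = 0 for the non-binding constraints.
From A_Bᵀ y = c: 1·y_dye + 1·y_cotton = 16; 5·y_dye + 6·y_cotton = 89.
→ y_dye = 7 and y_cotton = 9.
Δz = y_cotton·Δb = 9 × (1) = 9, so new z* = 3780 + 9 = 3789.

3789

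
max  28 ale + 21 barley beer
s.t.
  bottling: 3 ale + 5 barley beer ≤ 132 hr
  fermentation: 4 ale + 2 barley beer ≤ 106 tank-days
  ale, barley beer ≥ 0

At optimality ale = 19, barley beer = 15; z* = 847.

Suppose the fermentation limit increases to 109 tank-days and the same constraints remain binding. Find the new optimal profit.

Check each constraint at x*: bottling 132/132 (tight); fermentation 106/106 (tight).
The binding rows give the dual system: 3·y_bottling + 4·y_fermentation = 28 and 5·y_bottling + 2·y_fermentation = 21.
This yields shadow prices y_bottling = 2, y_fermentation = 5.5.
Δz = y_fermentation·Δb = 5.5 × (3) = 16.5, so new z* = 847 + 16.5 = 863.5.

863.5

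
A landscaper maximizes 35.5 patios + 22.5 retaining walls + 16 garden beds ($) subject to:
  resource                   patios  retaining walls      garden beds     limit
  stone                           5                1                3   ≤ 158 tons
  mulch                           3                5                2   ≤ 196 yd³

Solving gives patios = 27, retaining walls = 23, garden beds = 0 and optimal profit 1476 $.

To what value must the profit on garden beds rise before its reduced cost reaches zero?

22

Both stone and mulch are binding at x*.
The binding rows give the dual system: 5·y_stone + 3·y_mulch = 35.5 and 1·y_stone + 5·y_mulch = 22.5.
This yields shadow prices y_stone = 5, y_mulch = 3.5.
garden beds enters the basis when its profit ≥ yᵀa₃ = 5·3 + 3.5·2 = 22.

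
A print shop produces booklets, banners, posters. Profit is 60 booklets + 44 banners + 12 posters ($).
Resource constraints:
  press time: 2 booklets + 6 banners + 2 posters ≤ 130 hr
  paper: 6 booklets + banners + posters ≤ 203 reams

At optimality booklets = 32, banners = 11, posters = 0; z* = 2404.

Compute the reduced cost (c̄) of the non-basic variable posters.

-8

Check each constraint at x*: press time 130/130 (tight); paper 203/203 (tight).
Dual feasibility on the basic columns requires 2·y_press time + 6·y_paper = 60, 6·y_press time + 1·y_paper = 44.
→ y_press time = 6 and y_paper = 8.
Reduced cost of posters: c₃ − yᵀa₃ = 12 − (6·2 + 8·1) = 12 − 20 = -8.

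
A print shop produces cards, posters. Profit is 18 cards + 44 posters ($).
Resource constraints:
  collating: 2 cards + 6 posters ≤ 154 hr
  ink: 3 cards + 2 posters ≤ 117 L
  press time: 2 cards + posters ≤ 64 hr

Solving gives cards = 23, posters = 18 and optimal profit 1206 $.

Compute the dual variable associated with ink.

0

Binding: collating and press time. Non-binding: ink (12 unused).
Since ink is not tight, its dual is 0.
Dual feasibility on the basic columns requires 2·y_collating + 2·y_press time = 18, 6·y_collating + 1·y_press time = 44.
→ y_collating = 7 and y_press time = 2.
Shadow price of ink = 0.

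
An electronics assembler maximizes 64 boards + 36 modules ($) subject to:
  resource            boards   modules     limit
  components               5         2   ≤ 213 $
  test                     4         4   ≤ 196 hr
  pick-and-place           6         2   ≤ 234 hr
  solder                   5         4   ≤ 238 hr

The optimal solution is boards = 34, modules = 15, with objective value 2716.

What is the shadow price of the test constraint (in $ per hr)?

Check each constraint at x*: components 200/213 (slack 13); test 196/196 (tight); pick-and-place 234/234 (tight); solder 230/238 (slack 8).
By complementary slackness, y = 0 for the non-binding constraints.
From A_Bᵀ y = c: 4·y_test + 6·y_pick-and-place = 64; 4·y_test + 2·y_pick-and-place = 36.
This yields shadow prices y_test = 5.5, y_pick-and-place = 7.
Shadow price of test = 5.5.

5.5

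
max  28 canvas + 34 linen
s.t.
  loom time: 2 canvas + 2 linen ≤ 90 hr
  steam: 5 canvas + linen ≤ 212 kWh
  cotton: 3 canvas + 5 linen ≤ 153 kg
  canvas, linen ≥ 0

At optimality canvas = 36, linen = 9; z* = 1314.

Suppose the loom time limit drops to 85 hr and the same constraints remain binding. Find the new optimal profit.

Binding: loom time and cotton. Non-binding: steam (23 unused).
By complementary slackness, y = 0 for the non-binding constraint.
Dual feasibility on the basic columns requires 2·y_loom time + 3·y_cotton = 28, 2·y_loom time + 5·y_cotton = 34.
→ y_loom time = 9.5 and y_cotton = 3.
Δz = y_loom time·Δb = 9.5 × (-5) = -47.5, so new z* = 1314 − 47.5 = 1266.5.

1266.5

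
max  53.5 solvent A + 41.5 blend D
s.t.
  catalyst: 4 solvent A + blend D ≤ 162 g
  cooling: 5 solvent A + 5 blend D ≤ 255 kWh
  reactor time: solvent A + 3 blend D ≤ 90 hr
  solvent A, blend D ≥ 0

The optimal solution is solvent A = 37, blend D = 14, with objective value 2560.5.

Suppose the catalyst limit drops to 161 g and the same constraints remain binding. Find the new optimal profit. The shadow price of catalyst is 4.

2556.5

Δb = -1, so new z* = 2560.5 + (4)·(-1) = 2560.5 − 4 = 2556.5.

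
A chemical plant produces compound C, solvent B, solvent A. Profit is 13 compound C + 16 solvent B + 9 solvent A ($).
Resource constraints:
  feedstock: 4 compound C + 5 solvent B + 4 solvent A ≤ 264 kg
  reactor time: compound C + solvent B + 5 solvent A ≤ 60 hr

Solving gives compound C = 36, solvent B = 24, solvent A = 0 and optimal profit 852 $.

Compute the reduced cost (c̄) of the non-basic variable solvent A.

-8

At the optimum: feedstock uses 264 of 264 (binding); reactor time uses 60 of 60 (binding).
The binding rows give the dual system: 4·y_feedstock + 1·y_reactor time = 13 and 5·y_feedstock + 1·y_reactor time = 16.
→ y_feedstock = 3 and y_reactor time = 1.
Reduced cost of solvent A: c₃ − yᵀa₃ = 9 − (3·4 + 1·5) = 9 − 17 = -8.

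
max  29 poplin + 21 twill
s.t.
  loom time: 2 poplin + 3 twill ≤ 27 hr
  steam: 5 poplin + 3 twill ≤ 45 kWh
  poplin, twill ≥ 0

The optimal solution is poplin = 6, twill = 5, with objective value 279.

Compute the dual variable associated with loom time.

2

Both loom time and steam are binding at x*.
Dual feasibility on the basic columns requires 2·y_loom time + 5·y_steam = 29, 3·y_loom time + 3·y_steam = 21.
→ y_loom time = 2 and y_steam = 5.
Shadow price of loom time = 2.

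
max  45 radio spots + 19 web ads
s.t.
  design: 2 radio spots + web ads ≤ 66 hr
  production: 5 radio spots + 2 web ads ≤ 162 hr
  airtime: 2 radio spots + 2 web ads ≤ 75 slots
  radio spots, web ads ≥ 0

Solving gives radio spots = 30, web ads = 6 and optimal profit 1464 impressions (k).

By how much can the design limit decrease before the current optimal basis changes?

1.2

Binding constraints: design, production. The basis is B = [[2,1],[5,2]] with det -1.
Per unit decrease in design, x* moves by d = (2, -5).
The basis stays optimal until web ads reaches 0; allowable decrease = 1.2 hr.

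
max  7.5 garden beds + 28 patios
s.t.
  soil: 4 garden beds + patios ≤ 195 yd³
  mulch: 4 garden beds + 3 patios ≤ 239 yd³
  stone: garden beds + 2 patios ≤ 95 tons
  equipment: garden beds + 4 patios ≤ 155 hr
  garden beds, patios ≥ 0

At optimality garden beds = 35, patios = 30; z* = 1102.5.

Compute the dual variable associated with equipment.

Check each constraint at x*: soil 170/195 (slack 25); mulch 230/239 (slack 9); stone 95/95 (tight); equipment 155/155 (tight).
By complementary slackness, y = 0 for the non-binding constraints.
The binding rows give the dual system: 1·y_stone + 1·y_equipment = 7.5 and 2·y_stone + 4·y_equipment = 28.
Solving: y_stone = 1, y_equipment = 6.5.
Shadow price of equipment = 6.5.

6.5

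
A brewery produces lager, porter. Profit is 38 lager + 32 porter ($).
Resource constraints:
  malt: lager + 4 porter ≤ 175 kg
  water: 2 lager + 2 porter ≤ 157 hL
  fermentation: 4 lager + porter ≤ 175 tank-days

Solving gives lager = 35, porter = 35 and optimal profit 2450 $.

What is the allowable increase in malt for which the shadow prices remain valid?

Binding constraints: malt, fermentation. The basis is B = [[1,4],[4,1]] with det -15.
Per unit increase in malt, x* moves by d = (-0.0667, 0.2667).
The basis stays optimal until water becomes binding; allowable increase = 42.5 kg.

42.5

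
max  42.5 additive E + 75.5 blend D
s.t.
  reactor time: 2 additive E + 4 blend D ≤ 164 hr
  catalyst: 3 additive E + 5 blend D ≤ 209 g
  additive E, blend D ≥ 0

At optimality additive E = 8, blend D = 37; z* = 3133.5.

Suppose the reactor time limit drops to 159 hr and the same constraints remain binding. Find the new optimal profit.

3098.5

Check each constraint at x*: reactor time 164/164 (tight); catalyst 209/209 (tight).
The binding rows give the dual system: 2·y_reactor time + 3·y_catalyst = 42.5 and 4·y_reactor time + 5·y_catalyst = 75.5.
→ y_reactor time = 7 and y_catalyst = 9.5.
Δz = y_reactor time·Δb = 7 × (-5) = -35, so new z* = 3133.5 − 35 = 3098.5.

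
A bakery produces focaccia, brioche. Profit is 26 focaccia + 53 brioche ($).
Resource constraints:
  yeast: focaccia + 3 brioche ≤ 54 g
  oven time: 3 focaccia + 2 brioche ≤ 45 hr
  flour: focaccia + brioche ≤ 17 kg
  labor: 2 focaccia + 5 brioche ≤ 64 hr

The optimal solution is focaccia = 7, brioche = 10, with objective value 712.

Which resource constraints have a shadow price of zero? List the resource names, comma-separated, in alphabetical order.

yeast: 37/54 (slack 17)
oven time: 41/45 (slack 4)
flour: 17/17 (binding)
labor: 64/64 (binding)
By complementary slackness, a constraint with positive slack has shadow price 0 → oven time, yeast.

oven time, yeast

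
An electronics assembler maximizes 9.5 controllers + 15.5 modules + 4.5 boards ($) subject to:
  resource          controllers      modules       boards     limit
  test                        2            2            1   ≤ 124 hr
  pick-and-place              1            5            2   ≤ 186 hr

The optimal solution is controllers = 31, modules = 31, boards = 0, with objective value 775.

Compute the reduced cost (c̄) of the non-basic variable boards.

At the optimum: test uses 124 of 124 (binding); pick-and-place uses 186 of 186 (binding).
From A_Bᵀ y = c: 2·y_test + 1·y_pick-and-place = 9.5; 2·y_test + 5·y_pick-and-place = 15.5.
Solving: y_test = 4, y_pick-and-place = 1.5.
Reduced cost of boards: c₃ − yᵀa₃ = 4.5 − (4·1 + 1.5·2) = 4.5 − 7 = -2.5.

-2.5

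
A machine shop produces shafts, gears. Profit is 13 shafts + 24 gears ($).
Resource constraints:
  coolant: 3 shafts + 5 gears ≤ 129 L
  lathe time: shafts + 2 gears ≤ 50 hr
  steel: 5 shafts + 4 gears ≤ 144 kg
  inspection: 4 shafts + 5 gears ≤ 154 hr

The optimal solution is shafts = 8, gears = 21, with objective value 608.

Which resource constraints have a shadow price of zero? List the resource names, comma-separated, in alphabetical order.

inspection, steel

coolant: 129/129 (binding)
lathe time: 50/50 (binding)
steel: 124/144 (slack 20)
inspection: 137/154 (slack 17)
By complementary slackness, a constraint with positive slack has shadow price 0 → inspection, steel.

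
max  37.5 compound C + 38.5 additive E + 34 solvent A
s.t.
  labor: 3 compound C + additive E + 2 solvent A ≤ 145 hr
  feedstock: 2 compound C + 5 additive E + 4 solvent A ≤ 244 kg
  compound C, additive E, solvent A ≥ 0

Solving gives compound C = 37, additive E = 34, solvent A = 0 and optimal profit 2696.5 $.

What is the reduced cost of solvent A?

-7

At the optimum: labor uses 145 of 145 (binding); feedstock uses 244 of 244 (binding).
From A_Bᵀ y = c: 3·y_labor + 2·y_feedstock = 37.5; 1·y_labor + 5·y_feedstock = 38.5.
Solving: y_labor = 8.5, y_feedstock = 6.
Reduced cost of solvent A: c₃ − yᵀa₃ = 34 − (8.5·2 + 6·4) = 34 − 41 = -7.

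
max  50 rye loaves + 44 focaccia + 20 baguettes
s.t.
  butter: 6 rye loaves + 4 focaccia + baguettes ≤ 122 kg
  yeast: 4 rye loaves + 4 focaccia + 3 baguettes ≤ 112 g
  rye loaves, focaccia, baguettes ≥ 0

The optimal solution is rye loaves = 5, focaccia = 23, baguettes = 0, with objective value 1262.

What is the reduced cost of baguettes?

Both butter and yeast are binding at x*.
The binding rows give the dual system: 6·y_butter + 4·y_yeast = 50 and 4·y_butter + 4·y_yeast = 44.
→ y_butter = 3 and y_yeast = 8.
Reduced cost of baguettes: c₃ − yᵀa₃ = 20 − (3·1 + 8·3) = 20 − 27 = -7.

-7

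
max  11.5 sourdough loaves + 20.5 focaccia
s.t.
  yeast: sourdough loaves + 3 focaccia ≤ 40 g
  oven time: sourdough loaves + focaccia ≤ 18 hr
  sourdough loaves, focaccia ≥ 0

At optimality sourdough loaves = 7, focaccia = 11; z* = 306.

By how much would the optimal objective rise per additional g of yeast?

4.5

Check each constraint at x*: yeast 40/40 (tight); oven time 18/18 (tight).
From A_Bᵀ y = c: 1·y_yeast + 1·y_oven time = 11.5; 3·y_yeast + 1·y_oven time = 20.5.
This yields shadow prices y_yeast = 4.5, y_oven time = 7.
Shadow price of yeast = 4.5.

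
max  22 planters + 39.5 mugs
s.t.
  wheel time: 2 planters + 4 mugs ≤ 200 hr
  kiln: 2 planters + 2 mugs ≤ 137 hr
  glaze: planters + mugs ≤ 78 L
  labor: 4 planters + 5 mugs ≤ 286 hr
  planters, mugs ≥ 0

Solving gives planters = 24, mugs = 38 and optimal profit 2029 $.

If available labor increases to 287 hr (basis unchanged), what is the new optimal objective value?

Check each constraint at x*: wheel time 200/200 (tight); kiln 124/137 (slack 13); glaze 62/78 (slack 16); labor 286/286 (tight).
Slack constraints have shadow price 0 (complementary slackness).
Dual feasibility on the basic columns requires 2·y_wheel time + 4·y_labor = 22, 4·y_wheel time + 5·y_labor = 39.5.
Solving: y_wheel time = 8, y_labor = 1.5.
Δz = y_labor·Δb = 1.5 × (1) = 1.5, so new z* = 2029 + 1.5 = 2030.5.

2030.5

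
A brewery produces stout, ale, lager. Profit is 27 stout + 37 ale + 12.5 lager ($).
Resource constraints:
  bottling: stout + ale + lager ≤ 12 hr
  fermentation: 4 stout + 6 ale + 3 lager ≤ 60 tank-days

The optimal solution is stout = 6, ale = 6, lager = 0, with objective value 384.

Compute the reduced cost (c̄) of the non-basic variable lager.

Both bottling and fermentation are binding at x*.
From A_Bᵀ y = c: 1·y_bottling + 4·y_fermentation = 27; 1·y_bottling + 6·y_fermentation = 37.
This yields shadow prices y_bottling = 7, y_fermentation = 5.
Reduced cost of lager: c₃ − yᵀa₃ = 12.5 − (7·1 + 5·3) = 12.5 − 22 = -9.5.

-9.5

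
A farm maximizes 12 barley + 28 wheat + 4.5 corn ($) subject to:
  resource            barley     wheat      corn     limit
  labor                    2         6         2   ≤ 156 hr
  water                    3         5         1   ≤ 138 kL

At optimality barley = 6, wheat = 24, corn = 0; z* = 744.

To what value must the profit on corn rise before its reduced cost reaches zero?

8

Check each constraint at x*: labor 156/156 (tight); water 138/138 (tight).
From A_Bᵀ y = c: 2·y_labor + 3·y_water = 12; 6·y_labor + 5·y_water = 28.
Solving: y_labor = 3, y_water = 2.
corn enters the basis when its profit ≥ yᵀa₃ = 3·2 + 2·1 = 8.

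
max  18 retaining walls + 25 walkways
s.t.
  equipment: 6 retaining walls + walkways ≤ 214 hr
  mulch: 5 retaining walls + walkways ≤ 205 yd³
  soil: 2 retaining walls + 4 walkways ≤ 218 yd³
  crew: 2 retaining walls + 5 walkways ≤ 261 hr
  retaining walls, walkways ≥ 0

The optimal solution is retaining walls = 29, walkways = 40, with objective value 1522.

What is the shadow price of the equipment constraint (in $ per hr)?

Check each constraint at x*: equipment 214/214 (tight); mulch 185/205 (slack 20); soil 218/218 (tight); crew 258/261 (slack 3).
Since mulch, crew are not tight, their duals are 0.
The binding rows give the dual system: 6·y_equipment + 2·y_soil = 18 and 1·y_equipment + 4·y_soil = 25.
This yields shadow prices y_equipment = 1, y_soil = 6.
Shadow price of equipment = 1.

1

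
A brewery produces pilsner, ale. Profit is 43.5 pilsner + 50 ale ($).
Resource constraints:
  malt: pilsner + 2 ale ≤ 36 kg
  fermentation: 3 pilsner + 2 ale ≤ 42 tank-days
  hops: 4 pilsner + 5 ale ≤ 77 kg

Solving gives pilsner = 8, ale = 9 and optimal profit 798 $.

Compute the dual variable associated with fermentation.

At the optimum: malt uses 26 of 36 (slack = 10); fermentation uses 42 of 42 (binding); hops uses 77 of 77 (binding).
Slack constraints have shadow price 0 (complementary slackness).
From A_Bᵀ y = c: 3·y_fermentation + 4·y_hops = 43.5; 2·y_fermentation + 5·y_hops = 50.
Solving: y_fermentation = 2.5, y_hops = 9.
Shadow price of fermentation = 2.5.

2.5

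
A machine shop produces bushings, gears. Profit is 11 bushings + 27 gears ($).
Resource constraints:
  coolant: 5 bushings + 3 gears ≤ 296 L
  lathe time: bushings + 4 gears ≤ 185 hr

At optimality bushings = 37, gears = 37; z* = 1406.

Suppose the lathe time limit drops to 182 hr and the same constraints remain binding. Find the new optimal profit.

Check each constraint at x*: coolant 296/296 (tight); lathe time 185/185 (tight).
From A_Bᵀ y = c: 5·y_coolant + 1·y_lathe time = 11; 3·y_coolant + 4·y_lathe time = 27.
→ y_coolant = 1 and y_lathe time = 6.
Δz = y_lathe time·Δb = 6 × (-3) = -18, so new z* = 1406 − 18 = 1388.

1388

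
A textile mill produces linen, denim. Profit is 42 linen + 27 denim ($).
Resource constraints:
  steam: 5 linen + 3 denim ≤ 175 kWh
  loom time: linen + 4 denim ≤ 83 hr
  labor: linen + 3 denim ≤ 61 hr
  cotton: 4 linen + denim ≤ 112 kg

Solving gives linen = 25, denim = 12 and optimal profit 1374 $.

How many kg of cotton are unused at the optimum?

0

cotton used = 4·25 + 1·12 = 112; slack = 112 − 112 = 0.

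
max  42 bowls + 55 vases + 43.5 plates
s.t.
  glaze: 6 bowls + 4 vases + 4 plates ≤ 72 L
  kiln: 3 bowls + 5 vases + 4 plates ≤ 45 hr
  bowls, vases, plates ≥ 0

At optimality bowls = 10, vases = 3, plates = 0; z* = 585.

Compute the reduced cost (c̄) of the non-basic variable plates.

At the optimum: glaze uses 72 of 72 (binding); kiln uses 45 of 45 (binding).
Dual feasibility on the basic columns requires 6·y_glaze + 3·y_kiln = 42, 4·y_glaze + 5·y_kiln = 55.
→ y_glaze = 2.5 and y_kiln = 9.
Reduced cost of plates: c₃ − yᵀa₃ = 43.5 − (2.5·4 + 9·4) = 43.5 − 46 = -2.5.

-2.5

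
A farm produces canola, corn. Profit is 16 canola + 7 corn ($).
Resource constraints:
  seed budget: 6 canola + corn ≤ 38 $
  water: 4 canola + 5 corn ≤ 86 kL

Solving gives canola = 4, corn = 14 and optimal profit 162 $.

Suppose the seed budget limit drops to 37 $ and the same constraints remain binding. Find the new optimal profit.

160

Check each constraint at x*: seed budget 38/38 (tight); water 86/86 (tight).
Dual feasibility on the basic columns requires 6·y_seed budget + 4·y_water = 16, 1·y_seed budget + 5·y_water = 7.
This yields shadow prices y_seed budget = 2, y_water = 1.
Δz = y_seed budget·Δb = 2 × (-1) = -2, so new z* = 162 − 2 = 160.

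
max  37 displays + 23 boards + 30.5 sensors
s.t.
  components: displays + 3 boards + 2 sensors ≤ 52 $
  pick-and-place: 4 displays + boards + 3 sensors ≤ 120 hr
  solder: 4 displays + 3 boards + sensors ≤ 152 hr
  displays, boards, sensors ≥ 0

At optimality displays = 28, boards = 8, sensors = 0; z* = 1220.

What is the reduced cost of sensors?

Binding: components and pick-and-place. Non-binding: solder (16 unused).
By complementary slackness, y = 0 for the non-binding constraint.
Dual feasibility on the basic columns requires 1·y_components + 4·y_pick-and-place = 37, 3·y_components + 1·y_pick-and-place = 23.
Solving: y_components = 5, y_pick-and-place = 8.
Reduced cost of sensors: c₃ − yᵀa₃ = 30.5 − (5·2 + 8·3) = 30.5 − 34 = -3.5.

-3.5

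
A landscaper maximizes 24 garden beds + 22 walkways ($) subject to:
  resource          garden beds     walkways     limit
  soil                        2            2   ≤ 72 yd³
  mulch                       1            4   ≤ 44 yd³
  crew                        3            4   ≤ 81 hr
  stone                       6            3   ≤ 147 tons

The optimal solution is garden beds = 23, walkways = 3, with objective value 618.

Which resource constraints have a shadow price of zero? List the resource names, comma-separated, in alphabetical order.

mulch, soil

soil: 52/72 (slack 20)
mulch: 35/44 (slack 9)
crew: 81/81 (binding)
stone: 147/147 (binding)
By complementary slackness, a constraint with positive slack has shadow price 0 → mulch, soil.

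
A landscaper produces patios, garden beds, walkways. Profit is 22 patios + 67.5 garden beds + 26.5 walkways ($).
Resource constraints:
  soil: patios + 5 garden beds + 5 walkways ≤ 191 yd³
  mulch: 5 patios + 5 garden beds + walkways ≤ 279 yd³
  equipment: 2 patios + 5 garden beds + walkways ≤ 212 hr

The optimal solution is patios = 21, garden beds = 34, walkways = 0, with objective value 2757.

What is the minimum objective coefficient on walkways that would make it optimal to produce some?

33.5

Check each constraint at x*: soil 191/191 (tight); mulch 275/279 (slack 4); equipment 212/212 (tight).
Since mulch is not tight, its dual is 0.
From A_Bᵀ y = c: 1·y_soil + 2·y_equipment = 22; 5·y_soil + 5·y_equipment = 67.5.
Solving: y_soil = 5, y_equipment = 8.5.
walkways enters the basis when its profit ≥ yᵀa₃ = 5·5 + 8.5·1 = 33.5.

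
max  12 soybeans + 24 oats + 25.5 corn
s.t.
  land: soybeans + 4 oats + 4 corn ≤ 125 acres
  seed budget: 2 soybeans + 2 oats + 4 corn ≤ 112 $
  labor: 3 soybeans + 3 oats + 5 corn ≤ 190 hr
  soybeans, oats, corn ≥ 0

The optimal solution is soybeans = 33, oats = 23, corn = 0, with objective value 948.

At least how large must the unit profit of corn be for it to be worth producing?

32

Binding: land and seed budget. Non-binding: labor (22 unused).
Slack constraints have shadow price 0 (complementary slackness).
The binding rows give the dual system: 1·y_land + 2·y_seed budget = 12 and 4·y_land + 2·y_seed budget = 24.
Solving: y_land = 4, y_seed budget = 4.
corn enters the basis when its profit ≥ yᵀa₃ = 4·4 + 4·4 = 32.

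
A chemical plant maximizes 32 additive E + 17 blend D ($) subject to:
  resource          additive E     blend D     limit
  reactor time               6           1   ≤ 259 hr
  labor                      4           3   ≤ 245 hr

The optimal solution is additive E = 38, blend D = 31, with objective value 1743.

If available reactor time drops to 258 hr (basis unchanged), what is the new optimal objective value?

1741

Check each constraint at x*: reactor time 259/259 (tight); labor 245/245 (tight).
Dual feasibility on the basic columns requires 6·y_reactor time + 4·y_labor = 32, 1·y_reactor time + 3·y_labor = 17.
Solving: y_reactor time = 2, y_labor = 5.
Δz = y_reactor time·Δb = 2 × (-1) = -2, so new z* = 1743 − 2 = 1741.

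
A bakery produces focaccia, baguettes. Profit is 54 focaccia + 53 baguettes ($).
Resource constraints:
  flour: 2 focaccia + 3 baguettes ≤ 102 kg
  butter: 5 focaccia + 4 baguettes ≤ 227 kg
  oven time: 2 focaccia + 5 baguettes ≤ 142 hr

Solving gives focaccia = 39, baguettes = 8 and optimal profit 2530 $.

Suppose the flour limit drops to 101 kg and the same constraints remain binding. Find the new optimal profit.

Binding: flour and butter. Non-binding: oven time (24 unused).
Slack constraints have shadow price 0 (complementary slackness).
Dual feasibility on the basic columns requires 2·y_flour + 5·y_butter = 54, 3·y_flour + 4·y_butter = 53.
This yields shadow prices y_flour = 7, y_butter = 8.
Δz = y_flour·Δb = 7 × (-1) = -7, so new z* = 2530 − 7 = 2523.

2523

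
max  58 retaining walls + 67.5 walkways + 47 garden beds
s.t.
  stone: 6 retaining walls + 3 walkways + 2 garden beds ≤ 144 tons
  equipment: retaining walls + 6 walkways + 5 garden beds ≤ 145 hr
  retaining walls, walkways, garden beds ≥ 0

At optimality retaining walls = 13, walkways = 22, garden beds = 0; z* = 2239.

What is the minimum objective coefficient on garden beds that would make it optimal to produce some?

52

At the optimum: stone uses 144 of 144 (binding); equipment uses 145 of 145 (binding).
Dual feasibility on the basic columns requires 6·y_stone + 1·y_equipment = 58, 3·y_stone + 6·y_equipment = 67.5.
Solving: y_stone = 8.5, y_equipment = 7.
garden beds enters the basis when its profit ≥ yᵀa₃ = 8.5·2 + 7·5 = 52.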